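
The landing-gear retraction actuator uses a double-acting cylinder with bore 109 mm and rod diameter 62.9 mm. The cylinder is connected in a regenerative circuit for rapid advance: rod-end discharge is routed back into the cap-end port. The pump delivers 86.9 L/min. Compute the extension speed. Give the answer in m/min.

In regeneration the rod-end outflow joins the pump flow into the cap end, so the net volume the pump must supply per unit advance equals the rod cross-section area.
Rod cross-section A_rod = π/4 × (62.9 mm)² = 3107 mm^2
v = Q_pump / A_rod

v ≈ 28.0 m/min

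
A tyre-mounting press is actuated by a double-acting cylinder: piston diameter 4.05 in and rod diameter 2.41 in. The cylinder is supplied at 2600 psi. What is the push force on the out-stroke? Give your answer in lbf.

Cap-side area A_cap = π/4 × (4.05 in)² = 12.88 in^2
F = P × A_cap = 2600 psi × A_cap

F ≈ 33500 lbf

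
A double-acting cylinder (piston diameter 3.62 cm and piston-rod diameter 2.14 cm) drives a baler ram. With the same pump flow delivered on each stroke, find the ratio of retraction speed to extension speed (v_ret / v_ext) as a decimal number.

v_ret/v_ext ≈ 1.54

Cap-side area A_cap = π/4 × (3.62 cm)² = 10.29 cm^2
Rod-side annular area A_ann = π/4 × (3.62² − 2.14²) = 6.695 cm^2
For equal Q, v ∝ 1/A, so v_ret/v_ext = A_cap/A_ann.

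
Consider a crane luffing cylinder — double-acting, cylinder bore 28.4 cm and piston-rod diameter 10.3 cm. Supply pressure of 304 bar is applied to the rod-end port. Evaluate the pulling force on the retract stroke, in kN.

Rod-side annular area A_ann = π/4 × (28.4² − 10.3²) = 550.1 cm^2
On retraction the pressure acts on the annular area (bore minus rod).
F = P × A_ann

F ≈ 1670 kN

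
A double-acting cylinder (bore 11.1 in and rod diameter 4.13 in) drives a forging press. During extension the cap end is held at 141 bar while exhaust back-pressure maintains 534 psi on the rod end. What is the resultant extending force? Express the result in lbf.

F ≈ 1.53e5 lbf

Cap-side area A_cap = π/4 × (11.1 in)² = 96.77 in^2
Rod-side annular area A_ann = π/4 × (11.1² − 4.13²) = 83.37 in^2
Net thrust = P_cap·A_cap − P_rod·A_ann = 1.979e5 lbf − 44520 lbf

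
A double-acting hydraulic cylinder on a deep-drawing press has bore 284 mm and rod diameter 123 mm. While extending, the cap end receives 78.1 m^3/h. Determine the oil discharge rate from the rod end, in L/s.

Cap-side area A_cap = π/4 × (284 mm)² = 63350 mm^2
Rod-side annular area A_ann = π/4 × (284² − 123²) = 51460 mm^2
Piston speed v = Q_in/A_cap; rod-end outflow Q_out = v × A_ann = Q_in × A_ann/A_cap.

Q_out ≈ 17.6 L/s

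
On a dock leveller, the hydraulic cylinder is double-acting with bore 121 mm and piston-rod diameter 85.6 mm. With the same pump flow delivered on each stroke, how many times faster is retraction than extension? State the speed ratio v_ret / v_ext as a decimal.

v_ret/v_ext ≈ 2.00

Cap-side area A_cap = π/4 × (121 mm)² = 11500 mm^2
Rod-side annular area A_ann = π/4 × (121² − 85.6²) = 5744 mm^2
For equal Q, v ∝ 1/A, so v_ret/v_ext = A_cap/A_ann.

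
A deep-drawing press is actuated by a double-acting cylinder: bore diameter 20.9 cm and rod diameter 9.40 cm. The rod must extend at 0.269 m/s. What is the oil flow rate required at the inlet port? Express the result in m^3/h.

Q ≈ 33.2 m^3/h

Cap-side area A_cap = π/4 × (20.9 cm)² = 343.1 cm^2
Q = A × v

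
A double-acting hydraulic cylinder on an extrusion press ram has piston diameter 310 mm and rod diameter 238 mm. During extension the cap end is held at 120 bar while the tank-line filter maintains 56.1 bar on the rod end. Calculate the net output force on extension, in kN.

F ≈ 732 kN

Cap-side area A_cap = π/4 × (310 mm)² = 75480 mm^2
Rod-side annular area A_ann = π/4 × (310² − 238²) = 30990 mm^2
Net thrust = P_cap·A_cap − P_rod·A_ann = 905.7 kN − 173.8 kN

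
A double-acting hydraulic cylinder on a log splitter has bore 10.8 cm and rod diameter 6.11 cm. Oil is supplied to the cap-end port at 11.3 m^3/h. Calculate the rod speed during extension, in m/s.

Cap-side area A_cap = π/4 × (10.8 cm)² = 91.61 cm^2
v = Q / A

v ≈ 0.343 m/s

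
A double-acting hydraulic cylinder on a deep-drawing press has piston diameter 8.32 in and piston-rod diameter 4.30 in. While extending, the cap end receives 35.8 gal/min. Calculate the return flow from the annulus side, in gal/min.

Q_out ≈ 26.2 gal/min

Cap-side area A_cap = π/4 × (8.32 in)² = 54.37 in^2
Rod-side annular area A_ann = π/4 × (8.32² − 4.30²) = 39.85 in^2
Piston speed v = Q_in/A_cap; rod-end outflow Q_out = v × A_ann = Q_in × A_ann/A_cap.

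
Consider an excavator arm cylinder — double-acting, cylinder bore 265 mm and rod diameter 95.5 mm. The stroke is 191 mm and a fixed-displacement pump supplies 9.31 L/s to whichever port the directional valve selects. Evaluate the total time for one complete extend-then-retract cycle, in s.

Cap-side area A_cap = π/4 × (265 mm)² = 55150 mm^2
Rod-side annular area A_ann = π/4 × (265² − 95.5²) = 47990 mm^2
t_ext = A_cap·L/Q = 1.132 s
t_ret = A_ann·L/Q = 0.9846 s
t_cycle = t_ext + t_ret

t ≈ 2.12 s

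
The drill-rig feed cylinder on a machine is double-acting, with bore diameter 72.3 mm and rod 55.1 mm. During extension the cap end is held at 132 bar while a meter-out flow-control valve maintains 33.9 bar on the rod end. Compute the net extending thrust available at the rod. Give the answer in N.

F ≈ 48400 N

Cap-side area A_cap = π/4 × (72.3 mm)² = 4106 mm^2
Rod-side annular area A_ann = π/4 × (72.3² − 55.1²) = 1721 mm^2
Net thrust = P_cap·A_cap − P_rod·A_ann = 54190 N − 5834 N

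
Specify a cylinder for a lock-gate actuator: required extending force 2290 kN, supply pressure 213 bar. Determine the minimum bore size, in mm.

D ≈ 370 mm

Extension force acts on the full piston face: F = P × (π/4)D².
D = √(4F / (πP)) = √(4 × 2290 kN / (π × 213 bar))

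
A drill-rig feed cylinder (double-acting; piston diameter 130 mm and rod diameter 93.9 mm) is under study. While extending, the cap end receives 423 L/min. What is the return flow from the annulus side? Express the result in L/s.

Q_out ≈ 3.37 L/s

Cap-side area A_cap = π/4 × (130 mm)² = 13270 mm^2
Rod-side annular area A_ann = π/4 × (130² − 93.9²) = 6348 mm^2
Piston speed v = Q_in/A_cap; rod-end outflow Q_out = v × A_ann = Q_in × A_ann/A_cap.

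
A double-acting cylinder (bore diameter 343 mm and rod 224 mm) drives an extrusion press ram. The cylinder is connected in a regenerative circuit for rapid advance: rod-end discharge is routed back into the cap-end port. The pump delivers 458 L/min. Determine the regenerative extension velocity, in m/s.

v ≈ 0.194 m/s

In regeneration the rod-end outflow joins the pump flow into the cap end, so the net volume the pump must supply per unit advance equals the rod cross-section area.
Rod cross-section A_rod = π/4 × (224 mm)² = 39410 mm^2
v = Q_pump / A_rod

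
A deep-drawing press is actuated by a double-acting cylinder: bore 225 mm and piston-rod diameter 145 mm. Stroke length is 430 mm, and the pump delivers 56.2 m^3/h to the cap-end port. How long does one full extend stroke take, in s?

Cap-side area A_cap = π/4 × (225 mm)² = 39760 mm^2
Swept volume V = A × L; t = V / Q = A·L / Q

t ≈ 1.10 s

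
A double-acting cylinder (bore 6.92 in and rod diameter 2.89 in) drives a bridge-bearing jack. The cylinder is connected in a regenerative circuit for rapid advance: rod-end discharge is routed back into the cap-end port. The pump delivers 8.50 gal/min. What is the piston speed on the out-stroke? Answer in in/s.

In regeneration the rod-end outflow joins the pump flow into the cap end, so the net volume the pump must supply per unit advance equals the rod cross-section area.
Rod cross-section A_rod = π/4 × (2.89 in)² = 6.560 in^2
v = Q_pump / A_rod

v ≈ 4.99 in/s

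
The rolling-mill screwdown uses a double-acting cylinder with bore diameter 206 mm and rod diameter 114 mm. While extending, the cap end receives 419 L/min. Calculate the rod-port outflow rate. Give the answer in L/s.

Q_out ≈ 4.84 L/s

Cap-side area A_cap = π/4 × (206 mm)² = 33330 mm^2
Rod-side annular area A_ann = π/4 × (206² − 114²) = 23120 mm^2
Piston speed v = Q_in/A_cap; rod-end outflow Q_out = v × A_ann = Q_in × A_ann/A_cap.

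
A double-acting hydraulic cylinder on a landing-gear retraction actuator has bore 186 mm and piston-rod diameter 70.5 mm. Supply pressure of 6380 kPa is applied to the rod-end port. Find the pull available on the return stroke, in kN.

F ≈ 148 kN

Rod-side annular area A_ann = π/4 × (186² − 70.5²) = 23270 mm^2
On retraction the pressure acts on the annular area (bore minus rod).
F = P × A_ann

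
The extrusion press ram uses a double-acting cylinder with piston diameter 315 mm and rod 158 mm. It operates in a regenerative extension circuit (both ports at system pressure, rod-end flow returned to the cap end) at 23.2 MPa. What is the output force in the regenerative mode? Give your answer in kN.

F ≈ 455 kN

With equal pressure on both faces, forces on the annular region cancel; the net push is pressure × rod cross-section.
Rod cross-section A_rod = π/4 × (158 mm)² = 19610 mm^2
F = P × A_rod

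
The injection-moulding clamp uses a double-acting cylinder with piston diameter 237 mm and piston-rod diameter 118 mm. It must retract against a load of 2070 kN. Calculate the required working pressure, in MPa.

Rod-side annular area A_ann = π/4 × (237² − 118²) = 33180 mm^2
Retraction: pressure acts on the annular area.
P = F / A = 2070 kN / A

P ≈ 62.4 MPa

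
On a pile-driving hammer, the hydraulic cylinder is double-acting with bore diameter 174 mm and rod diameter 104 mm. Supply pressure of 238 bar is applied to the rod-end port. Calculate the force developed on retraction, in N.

F ≈ 3.64e5 N

Rod-side annular area A_ann = π/4 × (174² − 104²) = 15280 mm^2
On retraction the pressure acts on the annular area (bore minus rod).
F = P × A_ann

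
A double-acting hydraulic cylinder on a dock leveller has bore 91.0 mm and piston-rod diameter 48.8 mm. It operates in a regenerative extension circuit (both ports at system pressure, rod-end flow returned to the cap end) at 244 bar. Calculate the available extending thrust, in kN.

With equal pressure on both faces, forces on the annular region cancel; the net push is pressure × rod cross-section.
Rod cross-section A_rod = π/4 × (48.8 mm)² = 1870 mm^2
F = P × A_rod

F ≈ 45.6 kN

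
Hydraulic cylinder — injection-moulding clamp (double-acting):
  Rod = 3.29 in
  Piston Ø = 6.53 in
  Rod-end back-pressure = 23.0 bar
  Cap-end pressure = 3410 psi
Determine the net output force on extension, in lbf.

F ≈ 1.06e5 lbf

Cap-side area A_cap = π/4 × (6.53 in)² = 33.49 in^2
Rod-side annular area A_ann = π/4 × (6.53² − 3.29²) = 24.99 in^2
Net thrust = P_cap·A_cap − P_rod·A_ann = 1.142e5 lbf − 8336 lbf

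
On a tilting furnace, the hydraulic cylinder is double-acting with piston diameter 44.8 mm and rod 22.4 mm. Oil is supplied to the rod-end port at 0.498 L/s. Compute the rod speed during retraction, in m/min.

v ≈ 25.3 m/min

Rod-side annular area A_ann = π/4 × (44.8² − 22.4²) = 1182 mm^2
Flow into the rod-end port fills the annular volume.
v = Q / A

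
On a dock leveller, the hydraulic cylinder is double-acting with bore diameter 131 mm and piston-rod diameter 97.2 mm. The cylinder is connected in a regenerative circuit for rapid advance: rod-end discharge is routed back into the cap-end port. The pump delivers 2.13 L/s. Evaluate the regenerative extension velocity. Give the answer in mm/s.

In regeneration the rod-end outflow joins the pump flow into the cap end, so the net volume the pump must supply per unit advance equals the rod cross-section area.
Rod cross-section A_rod = π/4 × (97.2 mm)² = 7420 mm^2
v = Q_pump / A_rod

v ≈ 287 mm/s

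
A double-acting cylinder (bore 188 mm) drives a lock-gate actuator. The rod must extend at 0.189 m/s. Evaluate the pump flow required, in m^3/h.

Cap-side area A_cap = π/4 × (188 mm)² = 27760 mm^2
Q = A × v

Q ≈ 18.9 m^3/h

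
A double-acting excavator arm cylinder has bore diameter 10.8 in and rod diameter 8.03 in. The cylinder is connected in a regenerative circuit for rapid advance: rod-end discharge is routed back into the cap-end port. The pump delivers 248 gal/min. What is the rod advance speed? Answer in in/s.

In regeneration the rod-end outflow joins the pump flow into the cap end, so the net volume the pump must supply per unit advance equals the rod cross-section area.
Rod cross-section A_rod = π/4 × (8.03 in)² = 50.64 in^2
v = Q_pump / A_rod

v ≈ 18.9 in/s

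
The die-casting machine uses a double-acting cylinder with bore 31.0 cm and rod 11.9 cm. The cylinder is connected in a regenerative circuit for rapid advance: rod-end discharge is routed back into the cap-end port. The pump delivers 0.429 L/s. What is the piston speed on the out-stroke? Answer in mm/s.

In regeneration the rod-end outflow joins the pump flow into the cap end, so the net volume the pump must supply per unit advance equals the rod cross-section area.
Rod cross-section A_rod = π/4 × (11.9 cm)² = 111.2 cm^2
v = Q_pump / A_rod

v ≈ 38.6 mm/s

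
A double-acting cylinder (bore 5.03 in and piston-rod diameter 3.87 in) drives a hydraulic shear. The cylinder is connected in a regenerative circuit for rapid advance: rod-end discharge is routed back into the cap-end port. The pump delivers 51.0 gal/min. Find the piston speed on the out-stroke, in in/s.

In regeneration the rod-end outflow joins the pump flow into the cap end, so the net volume the pump must supply per unit advance equals the rod cross-section area.
Rod cross-section A_rod = π/4 × (3.87 in)² = 11.76 in^2
v = Q_pump / A_rod

v ≈ 16.7 in/s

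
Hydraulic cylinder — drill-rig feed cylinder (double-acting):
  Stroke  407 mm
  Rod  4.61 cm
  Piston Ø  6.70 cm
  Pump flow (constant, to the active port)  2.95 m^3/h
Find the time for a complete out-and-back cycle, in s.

t ≈ 2.67 s

Cap-side area A_cap = π/4 × (6.70 cm)² = 35.26 cm^2
Rod-side annular area A_ann = π/4 × (6.70² − 4.61²) = 18.57 cm^2
t_ext = A_cap·L/Q = 1.751 s
t_ret = A_ann·L/Q = 0.9221 s
t_cycle = t_ext + t_ret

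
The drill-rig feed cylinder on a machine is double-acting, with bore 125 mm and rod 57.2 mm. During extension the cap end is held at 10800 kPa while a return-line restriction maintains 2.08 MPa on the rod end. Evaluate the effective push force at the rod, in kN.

F ≈ 112 kN

Cap-side area A_cap = π/4 × (125 mm)² = 12270 mm^2
Rod-side annular area A_ann = π/4 × (125² − 57.2²) = 9702 mm^2
Net thrust = P_cap·A_cap − P_rod·A_ann = 132.5 kN − 20.18 kN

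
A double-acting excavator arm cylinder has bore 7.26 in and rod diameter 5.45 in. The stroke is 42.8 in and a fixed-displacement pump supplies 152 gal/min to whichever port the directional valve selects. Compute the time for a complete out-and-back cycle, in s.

t ≈ 4.35 s

Cap-side area A_cap = π/4 × (7.26 in)² = 41.40 in^2
Rod-side annular area A_ann = π/4 × (7.26² − 5.45²) = 18.07 in^2
t_ext = A_cap·L/Q = 3.028 s
t_ret = A_ann·L/Q = 1.321 s
t_cycle = t_ext + t_ret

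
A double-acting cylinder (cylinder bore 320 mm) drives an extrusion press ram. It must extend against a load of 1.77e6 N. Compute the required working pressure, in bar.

Cap-side area A_cap = π/4 × (320 mm)² = 80420 mm^2
P = F / A = 1.77e6 N / A

P ≈ 220 bar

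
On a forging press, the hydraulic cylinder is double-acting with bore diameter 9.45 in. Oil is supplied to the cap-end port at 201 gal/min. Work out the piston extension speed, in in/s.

Cap-side area A_cap = π/4 × (9.45 in)² = 70.14 in^2
v = Q / A

v ≈ 11.0 in/s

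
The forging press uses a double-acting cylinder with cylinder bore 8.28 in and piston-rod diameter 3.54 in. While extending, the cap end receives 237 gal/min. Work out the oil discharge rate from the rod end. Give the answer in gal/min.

Cap-side area A_cap = π/4 × (8.28 in)² = 53.85 in^2
Rod-side annular area A_ann = π/4 × (8.28² − 3.54²) = 44.00 in^2
Piston speed v = Q_in/A_cap; rod-end outflow Q_out = v × A_ann = Q_in × A_ann/A_cap.

Q_out ≈ 194 gal/min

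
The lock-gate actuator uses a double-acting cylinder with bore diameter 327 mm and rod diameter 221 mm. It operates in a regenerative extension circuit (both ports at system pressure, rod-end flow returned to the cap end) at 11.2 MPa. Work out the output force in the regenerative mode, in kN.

F ≈ 430 kN

With equal pressure on both faces, forces on the annular region cancel; the net push is pressure × rod cross-section.
Rod cross-section A_rod = π/4 × (221 mm)² = 38360 mm^2
F = P × A_rod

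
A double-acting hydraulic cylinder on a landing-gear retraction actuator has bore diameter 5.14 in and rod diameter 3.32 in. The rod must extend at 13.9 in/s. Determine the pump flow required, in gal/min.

Cap-side area A_cap = π/4 × (5.14 in)² = 20.75 in^2
Q = A × v

Q ≈ 74.9 gal/min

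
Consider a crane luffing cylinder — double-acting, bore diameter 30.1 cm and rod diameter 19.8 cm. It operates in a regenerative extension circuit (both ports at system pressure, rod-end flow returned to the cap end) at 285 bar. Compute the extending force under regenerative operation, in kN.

F ≈ 878 kN

With equal pressure on both faces, forces on the annular region cancel; the net push is pressure × rod cross-section.
Rod cross-section A_rod = π/4 × (19.8 cm)² = 307.9 cm^2
F = P × A_rod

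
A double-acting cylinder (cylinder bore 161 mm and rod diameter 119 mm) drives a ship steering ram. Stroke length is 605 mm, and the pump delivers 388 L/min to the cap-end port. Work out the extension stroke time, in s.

Cap-side area A_cap = π/4 × (161 mm)² = 20360 mm^2
Swept volume V = A × L; t = V / Q = A·L / Q

t ≈ 1.90 s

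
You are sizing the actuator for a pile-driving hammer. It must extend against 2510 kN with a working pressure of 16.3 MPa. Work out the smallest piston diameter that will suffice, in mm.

Extension force acts on the full piston face: F = P × (π/4)D².
D = √(4F / (πP)) = √(4 × 2510 kN / (π × 16.3 MPa))

D ≈ 443 mm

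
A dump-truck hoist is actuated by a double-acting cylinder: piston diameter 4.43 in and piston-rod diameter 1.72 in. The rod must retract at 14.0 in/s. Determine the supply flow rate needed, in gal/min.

Rod-side annular area A_ann = π/4 × (4.43² − 1.72²) = 13.09 in^2
Q = A × v

Q ≈ 47.6 gal/min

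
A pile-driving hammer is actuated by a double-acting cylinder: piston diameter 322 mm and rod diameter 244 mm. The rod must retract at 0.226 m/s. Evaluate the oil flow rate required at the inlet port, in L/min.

Q ≈ 470 L/min

Rod-side annular area A_ann = π/4 × (322² − 244²) = 34670 mm^2
Q = A × v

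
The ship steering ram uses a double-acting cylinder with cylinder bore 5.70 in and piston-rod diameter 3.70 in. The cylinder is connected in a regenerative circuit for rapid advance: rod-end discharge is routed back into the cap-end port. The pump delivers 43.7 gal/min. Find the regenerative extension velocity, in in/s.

v ≈ 15.6 in/s

In regeneration the rod-end outflow joins the pump flow into the cap end, so the net volume the pump must supply per unit advance equals the rod cross-section area.
Rod cross-section A_rod = π/4 × (3.70 in)² = 10.75 in^2
v = Q_pump / A_rod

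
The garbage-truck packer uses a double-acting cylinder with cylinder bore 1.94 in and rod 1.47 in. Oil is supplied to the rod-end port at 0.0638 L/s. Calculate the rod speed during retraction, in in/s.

Rod-side annular area A_ann = π/4 × (1.94² − 1.47²) = 1.259 in^2
Flow into the rod-end port fills the annular volume.
v = Q / A

v ≈ 3.09 in/s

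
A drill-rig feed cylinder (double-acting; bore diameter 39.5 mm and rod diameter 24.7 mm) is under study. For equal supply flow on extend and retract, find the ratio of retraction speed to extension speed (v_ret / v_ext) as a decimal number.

Cap-side area A_cap = π/4 × (39.5 mm)² = 1225 mm^2
Rod-side annular area A_ann = π/4 × (39.5² − 24.7²) = 746.3 mm^2
For equal Q, v ∝ 1/A, so v_ret/v_ext = A_cap/A_ann.

v_ret/v_ext ≈ 1.64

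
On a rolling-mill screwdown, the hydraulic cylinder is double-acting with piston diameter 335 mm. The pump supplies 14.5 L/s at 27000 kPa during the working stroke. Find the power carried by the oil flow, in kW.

Hydraulic power = P × Q

W ≈ 392 kW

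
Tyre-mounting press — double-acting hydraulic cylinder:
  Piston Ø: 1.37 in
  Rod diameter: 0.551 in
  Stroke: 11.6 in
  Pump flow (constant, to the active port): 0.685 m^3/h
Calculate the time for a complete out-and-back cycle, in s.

t ≈ 2.71 s

Cap-side area A_cap = π/4 × (1.37 in)² = 1.474 in^2
Rod-side annular area A_ann = π/4 × (1.37² − 0.551²) = 1.236 in^2
t_ext = A_cap·L/Q = 1.473 s
t_ret = A_ann·L/Q = 1.234 s
t_cycle = t_ext + t_ret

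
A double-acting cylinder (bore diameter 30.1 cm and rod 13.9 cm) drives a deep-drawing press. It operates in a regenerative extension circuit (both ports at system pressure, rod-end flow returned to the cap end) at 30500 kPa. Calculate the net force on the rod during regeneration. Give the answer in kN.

With equal pressure on both faces, forces on the annular region cancel; the net push is pressure × rod cross-section.
Rod cross-section A_rod = π/4 × (13.9 cm)² = 151.7 cm^2
F = P × A_rod

F ≈ 463 kN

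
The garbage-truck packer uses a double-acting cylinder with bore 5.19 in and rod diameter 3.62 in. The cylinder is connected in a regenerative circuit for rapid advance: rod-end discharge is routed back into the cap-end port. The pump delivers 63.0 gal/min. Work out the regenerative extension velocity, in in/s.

v ≈ 23.6 in/s

In regeneration the rod-end outflow joins the pump flow into the cap end, so the net volume the pump must supply per unit advance equals the rod cross-section area.
Rod cross-section A_rod = π/4 × (3.62 in)² = 10.29 in^2
v = Q_pump / A_rod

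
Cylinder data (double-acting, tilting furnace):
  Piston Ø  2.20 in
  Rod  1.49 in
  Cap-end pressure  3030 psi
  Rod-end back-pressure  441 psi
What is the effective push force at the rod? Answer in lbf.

F ≈ 10600 lbf

Cap-side area A_cap = π/4 × (2.20 in)² = 3.801 in^2
Rod-side annular area A_ann = π/4 × (2.20² − 1.49²) = 2.058 in^2
Net thrust = P_cap·A_cap − P_rod·A_ann = 11520 lbf − 907.4 lbf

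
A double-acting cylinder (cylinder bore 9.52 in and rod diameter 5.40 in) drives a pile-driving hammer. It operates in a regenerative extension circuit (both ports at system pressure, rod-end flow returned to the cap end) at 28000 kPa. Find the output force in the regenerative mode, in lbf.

F ≈ 93000 lbf

With equal pressure on both faces, forces on the annular region cancel; the net push is pressure × rod cross-section.
Rod cross-section A_rod = π/4 × (5.40 in)² = 22.90 in^2
F = P × A_rod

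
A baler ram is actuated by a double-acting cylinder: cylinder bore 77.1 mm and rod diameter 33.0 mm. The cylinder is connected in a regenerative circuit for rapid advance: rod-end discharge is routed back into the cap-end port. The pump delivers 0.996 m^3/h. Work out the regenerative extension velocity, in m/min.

v ≈ 19.4 m/min

In regeneration the rod-end outflow joins the pump flow into the cap end, so the net volume the pump must supply per unit advance equals the rod cross-section area.
Rod cross-section A_rod = π/4 × (33.0 mm)² = 855.3 mm^2
v = Q_pump / A_rod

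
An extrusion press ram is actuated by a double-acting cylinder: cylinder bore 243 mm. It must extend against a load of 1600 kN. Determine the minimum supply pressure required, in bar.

Cap-side area A_cap = π/4 × (243 mm)² = 46380 mm^2
P = F / A = 1600 kN / A

P ≈ 345 bar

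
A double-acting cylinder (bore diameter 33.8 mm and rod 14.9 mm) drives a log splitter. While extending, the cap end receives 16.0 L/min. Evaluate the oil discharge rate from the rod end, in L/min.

Cap-side area A_cap = π/4 × (33.8 mm)² = 897.3 mm^2
Rod-side annular area A_ann = π/4 × (33.8² − 14.9²) = 722.9 mm^2
Piston speed v = Q_in/A_cap; rod-end outflow Q_out = v × A_ann = Q_in × A_ann/A_cap.

Q_out ≈ 12.9 L/min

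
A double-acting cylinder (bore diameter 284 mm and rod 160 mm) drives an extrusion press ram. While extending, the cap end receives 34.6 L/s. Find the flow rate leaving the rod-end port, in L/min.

Q_out ≈ 1420 L/min

Cap-side area A_cap = π/4 × (284 mm)² = 63350 mm^2
Rod-side annular area A_ann = π/4 × (284² − 160²) = 43240 mm^2
Piston speed v = Q_in/A_cap; rod-end outflow Q_out = v × A_ann = Q_in × A_ann/A_cap.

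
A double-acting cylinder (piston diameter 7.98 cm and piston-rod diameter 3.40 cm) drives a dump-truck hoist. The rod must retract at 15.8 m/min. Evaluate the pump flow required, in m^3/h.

Rod-side annular area A_ann = π/4 × (7.98² − 3.40²) = 40.94 cm^2
Q = A × v

Q ≈ 3.88 m^3/h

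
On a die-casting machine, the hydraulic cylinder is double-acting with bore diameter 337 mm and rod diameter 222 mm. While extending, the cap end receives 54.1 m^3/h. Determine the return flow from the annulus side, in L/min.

Cap-side area A_cap = π/4 × (337 mm)² = 89200 mm^2
Rod-side annular area A_ann = π/4 × (337² − 222²) = 50490 mm^2
Piston speed v = Q_in/A_cap; rod-end outflow Q_out = v × A_ann = Q_in × A_ann/A_cap.

Q_out ≈ 510 L/min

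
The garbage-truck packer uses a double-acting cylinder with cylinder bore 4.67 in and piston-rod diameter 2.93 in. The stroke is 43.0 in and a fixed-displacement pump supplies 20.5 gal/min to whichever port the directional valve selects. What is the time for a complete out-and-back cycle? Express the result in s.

t ≈ 15.0 s

Cap-side area A_cap = π/4 × (4.67 in)² = 17.13 in^2
Rod-side annular area A_ann = π/4 × (4.67² − 2.93²) = 10.39 in^2
t_ext = A_cap·L/Q = 9.332 s
t_ret = A_ann·L/Q = 5.659 s
t_cycle = t_ext + t_ret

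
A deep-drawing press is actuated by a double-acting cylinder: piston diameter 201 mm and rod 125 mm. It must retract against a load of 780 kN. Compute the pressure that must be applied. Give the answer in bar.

P ≈ 401 bar

Rod-side annular area A_ann = π/4 × (201² − 125²) = 19460 mm^2
Retraction: pressure acts on the annular area.
P = F / A = 780 kN / A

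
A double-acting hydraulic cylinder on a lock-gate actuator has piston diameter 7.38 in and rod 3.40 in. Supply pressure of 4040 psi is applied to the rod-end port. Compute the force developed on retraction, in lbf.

Rod-side annular area A_ann = π/4 × (7.38² − 3.40²) = 33.70 in^2
On retraction the pressure acts on the annular area (bore minus rod).
F = P × A_ann

F ≈ 1.36e5 lbf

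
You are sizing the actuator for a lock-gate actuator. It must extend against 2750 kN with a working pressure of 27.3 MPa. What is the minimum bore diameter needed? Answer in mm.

Extension force acts on the full piston face: F = P × (π/4)D².
D = √(4F / (πP)) = √(4 × 2750 kN / (π × 27.3 MPa))

D ≈ 358 mm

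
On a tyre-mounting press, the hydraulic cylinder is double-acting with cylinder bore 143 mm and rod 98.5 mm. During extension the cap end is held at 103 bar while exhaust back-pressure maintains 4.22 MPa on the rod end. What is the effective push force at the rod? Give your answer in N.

F ≈ 1.30e5 N

Cap-side area A_cap = π/4 × (143 mm)² = 16060 mm^2
Rod-side annular area A_ann = π/4 × (143² − 98.5²) = 8440 mm^2
Net thrust = P_cap·A_cap − P_rod·A_ann = 1.654e5 N − 35620 N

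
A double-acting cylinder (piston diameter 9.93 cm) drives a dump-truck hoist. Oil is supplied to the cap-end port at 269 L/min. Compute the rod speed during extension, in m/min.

Cap-side area A_cap = π/4 × (9.93 cm)² = 77.44 cm^2
v = Q / A

v ≈ 34.7 m/min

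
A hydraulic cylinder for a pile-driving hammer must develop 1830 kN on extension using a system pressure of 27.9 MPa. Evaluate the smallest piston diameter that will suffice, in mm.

Extension force acts on the full piston face: F = P × (π/4)D².
D = √(4F / (πP)) = √(4 × 1830 kN / (π × 27.9 MPa))

D ≈ 289 mm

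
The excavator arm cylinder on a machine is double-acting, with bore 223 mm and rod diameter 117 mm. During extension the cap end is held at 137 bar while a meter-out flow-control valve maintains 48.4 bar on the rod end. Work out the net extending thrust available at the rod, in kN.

Cap-side area A_cap = π/4 × (223 mm)² = 39060 mm^2
Rod-side annular area A_ann = π/4 × (223² − 117²) = 28310 mm^2
Net thrust = P_cap·A_cap − P_rod·A_ann = 535.1 kN − 137.0 kN

F ≈ 398 kN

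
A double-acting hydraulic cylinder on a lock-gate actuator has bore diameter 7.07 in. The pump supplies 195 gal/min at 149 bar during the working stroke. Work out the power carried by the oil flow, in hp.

W ≈ 246 hp

Hydraulic power = P × Q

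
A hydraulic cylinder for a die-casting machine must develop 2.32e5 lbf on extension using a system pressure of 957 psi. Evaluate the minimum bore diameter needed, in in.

D ≈ 17.6 in

Extension force acts on the full piston face: F = P × (π/4)D².
D = √(4F / (πP)) = √(4 × 2.32e5 lbf / (π × 957 psi))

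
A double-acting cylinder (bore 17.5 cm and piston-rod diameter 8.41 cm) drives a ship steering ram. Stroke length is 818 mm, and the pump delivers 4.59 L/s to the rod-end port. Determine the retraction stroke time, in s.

t ≈ 3.30 s

Rod-side annular area A_ann = π/4 × (17.5² − 8.41²) = 185.0 cm^2
Swept volume V = A × L; t = V / Q = A·L / Q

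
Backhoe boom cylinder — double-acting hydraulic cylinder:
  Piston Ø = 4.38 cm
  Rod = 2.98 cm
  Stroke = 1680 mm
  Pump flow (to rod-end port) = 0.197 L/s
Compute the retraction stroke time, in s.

Rod-side annular area A_ann = π/4 × (4.38² − 2.98²) = 8.093 cm^2
Swept volume V = A × L; t = V / Q = A·L / Q

t ≈ 6.90 s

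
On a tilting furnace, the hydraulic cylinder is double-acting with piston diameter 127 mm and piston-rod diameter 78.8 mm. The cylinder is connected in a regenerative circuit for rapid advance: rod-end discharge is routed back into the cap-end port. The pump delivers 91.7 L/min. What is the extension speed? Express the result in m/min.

v ≈ 18.8 m/min

In regeneration the rod-end outflow joins the pump flow into the cap end, so the net volume the pump must supply per unit advance equals the rod cross-section area.
Rod cross-section A_rod = π/4 × (78.8 mm)² = 4877 mm^2
v = Q_pump / A_rod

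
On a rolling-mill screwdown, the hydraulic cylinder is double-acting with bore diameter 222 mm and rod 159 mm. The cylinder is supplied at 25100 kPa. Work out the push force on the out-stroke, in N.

Cap-side area A_cap = π/4 × (222 mm)² = 38710 mm^2
F = P × A_cap = 25100 kPa × A_cap

F ≈ 9.72e5 N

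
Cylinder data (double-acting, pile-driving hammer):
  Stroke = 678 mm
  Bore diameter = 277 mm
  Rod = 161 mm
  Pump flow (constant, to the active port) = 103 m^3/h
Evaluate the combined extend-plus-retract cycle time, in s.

t ≈ 2.37 s

Cap-side area A_cap = π/4 × (277 mm)² = 60260 mm^2
Rod-side annular area A_ann = π/4 × (277² − 161²) = 39900 mm^2
t_ext = A_cap·L/Q = 1.428 s
t_ret = A_ann·L/Q = 0.9456 s
t_cycle = t_ext + t_ret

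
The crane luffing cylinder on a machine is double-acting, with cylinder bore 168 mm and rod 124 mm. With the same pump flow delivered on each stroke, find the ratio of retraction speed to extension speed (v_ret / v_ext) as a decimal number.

v_ret/v_ext ≈ 2.20

Cap-side area A_cap = π/4 × (168 mm)² = 22170 mm^2
Rod-side annular area A_ann = π/4 × (168² − 124²) = 10090 mm^2
For equal Q, v ∝ 1/A, so v_ret/v_ext = A_cap/A_ann.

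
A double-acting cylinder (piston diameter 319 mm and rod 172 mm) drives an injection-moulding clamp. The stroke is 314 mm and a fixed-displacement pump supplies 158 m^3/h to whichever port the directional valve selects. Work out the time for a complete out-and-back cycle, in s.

Cap-side area A_cap = π/4 × (319 mm)² = 79920 mm^2
Rod-side annular area A_ann = π/4 × (319² − 172²) = 56690 mm^2
t_ext = A_cap·L/Q = 0.5718 s
t_ret = A_ann·L/Q = 0.4056 s
t_cycle = t_ext + t_ret

t ≈ 0.977 s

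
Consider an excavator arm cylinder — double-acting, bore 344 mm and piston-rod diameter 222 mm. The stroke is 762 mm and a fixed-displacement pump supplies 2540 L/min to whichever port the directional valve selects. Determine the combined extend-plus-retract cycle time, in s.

Cap-side area A_cap = π/4 × (344 mm)² = 92940 mm^2
Rod-side annular area A_ann = π/4 × (344² − 222²) = 54230 mm^2
t_ext = A_cap·L/Q = 1.673 s
t_ret = A_ann·L/Q = 0.9762 s
t_cycle = t_ext + t_ret

t ≈ 2.65 s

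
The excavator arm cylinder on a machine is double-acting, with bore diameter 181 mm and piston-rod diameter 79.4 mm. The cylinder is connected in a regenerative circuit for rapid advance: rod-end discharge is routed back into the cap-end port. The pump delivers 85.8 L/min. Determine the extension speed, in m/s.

v ≈ 0.289 m/s

In regeneration the rod-end outflow joins the pump flow into the cap end, so the net volume the pump must supply per unit advance equals the rod cross-section area.
Rod cross-section A_rod = π/4 × (79.4 mm)² = 4951 mm^2
v = Q_pump / A_rod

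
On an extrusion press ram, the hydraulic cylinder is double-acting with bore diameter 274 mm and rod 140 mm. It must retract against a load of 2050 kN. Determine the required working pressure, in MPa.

Rod-side annular area A_ann = π/4 × (274² − 140²) = 43570 mm^2
Retraction: pressure acts on the annular area.
P = F / A = 2050 kN / A

P ≈ 47.0 MPa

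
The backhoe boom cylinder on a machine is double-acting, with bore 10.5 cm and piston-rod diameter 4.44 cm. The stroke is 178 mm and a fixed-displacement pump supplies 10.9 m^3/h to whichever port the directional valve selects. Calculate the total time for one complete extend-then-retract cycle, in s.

Cap-side area A_cap = π/4 × (10.5 cm)² = 86.59 cm^2
Rod-side annular area A_ann = π/4 × (10.5² − 4.44²) = 71.11 cm^2
t_ext = A_cap·L/Q = 0.5091 s
t_ret = A_ann·L/Q = 0.4180 s
t_cycle = t_ext + t_ret

t ≈ 0.927 s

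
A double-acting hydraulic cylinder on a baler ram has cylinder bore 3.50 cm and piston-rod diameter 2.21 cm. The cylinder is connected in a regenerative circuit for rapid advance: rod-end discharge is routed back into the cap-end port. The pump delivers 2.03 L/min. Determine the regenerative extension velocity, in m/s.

In regeneration the rod-end outflow joins the pump flow into the cap end, so the net volume the pump must supply per unit advance equals the rod cross-section area.
Rod cross-section A_rod = π/4 × (2.21 cm)² = 3.836 cm^2
v = Q_pump / A_rod

v ≈ 0.0882 m/s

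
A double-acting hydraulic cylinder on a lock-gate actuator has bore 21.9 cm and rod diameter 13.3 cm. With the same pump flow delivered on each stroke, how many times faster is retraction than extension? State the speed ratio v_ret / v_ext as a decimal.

v_ret/v_ext ≈ 1.58

Cap-side area A_cap = π/4 × (21.9 cm)² = 376.7 cm^2
Rod-side annular area A_ann = π/4 × (21.9² − 13.3²) = 237.8 cm^2
For equal Q, v ∝ 1/A, so v_ret/v_ext = A_cap/A_ann.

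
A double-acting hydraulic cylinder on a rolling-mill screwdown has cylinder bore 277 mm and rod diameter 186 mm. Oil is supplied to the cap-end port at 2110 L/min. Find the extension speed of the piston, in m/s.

v ≈ 0.584 m/s

Cap-side area A_cap = π/4 × (277 mm)² = 60260 mm^2
v = Q / A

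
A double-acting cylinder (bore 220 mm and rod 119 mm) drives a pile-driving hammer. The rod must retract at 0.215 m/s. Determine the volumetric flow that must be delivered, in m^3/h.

Rod-side annular area A_ann = π/4 × (220² − 119²) = 26890 mm^2
Q = A × v

Q ≈ 20.8 m^3/h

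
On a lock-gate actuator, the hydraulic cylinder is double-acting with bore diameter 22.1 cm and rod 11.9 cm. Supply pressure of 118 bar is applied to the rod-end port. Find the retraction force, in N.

F ≈ 3.21e5 N

Rod-side annular area A_ann = π/4 × (22.1² − 11.9²) = 272.4 cm^2
On retraction the pressure acts on the annular area (bore minus rod).
F = P × A_ann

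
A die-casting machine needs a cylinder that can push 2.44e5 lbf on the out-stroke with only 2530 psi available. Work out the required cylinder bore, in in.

Extension force acts on the full piston face: F = P × (π/4)D².
D = √(4F / (πP)) = √(4 × 2.44e5 lbf / (π × 2530 psi))

D ≈ 11.1 in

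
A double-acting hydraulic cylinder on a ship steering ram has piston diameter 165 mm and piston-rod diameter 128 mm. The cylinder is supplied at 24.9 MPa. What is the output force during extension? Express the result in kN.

F ≈ 532 kN

Cap-side area A_cap = π/4 × (165 mm)² = 21380 mm^2
F = P × A_cap = 24.9 MPa × A_cap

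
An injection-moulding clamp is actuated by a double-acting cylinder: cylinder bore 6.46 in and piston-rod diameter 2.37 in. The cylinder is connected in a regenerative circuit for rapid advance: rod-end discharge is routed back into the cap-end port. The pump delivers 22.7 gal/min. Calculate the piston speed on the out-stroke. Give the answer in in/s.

v ≈ 19.8 in/s

In regeneration the rod-end outflow joins the pump flow into the cap end, so the net volume the pump must supply per unit advance equals the rod cross-section area.
Rod cross-section A_rod = π/4 × (2.37 in)² = 4.412 in^2
v = Q_pump / A_rod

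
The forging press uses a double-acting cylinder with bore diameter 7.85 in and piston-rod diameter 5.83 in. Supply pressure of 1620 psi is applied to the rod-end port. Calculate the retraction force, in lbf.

Rod-side annular area A_ann = π/4 × (7.85² − 5.83²) = 21.70 in^2
On retraction the pressure acts on the annular area (bore minus rod).
F = P × A_ann

F ≈ 35200 lbf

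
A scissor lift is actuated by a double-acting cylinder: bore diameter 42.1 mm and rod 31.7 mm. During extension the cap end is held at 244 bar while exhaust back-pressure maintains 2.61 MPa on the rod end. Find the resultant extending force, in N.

F ≈ 32400 N

Cap-side area A_cap = π/4 × (42.1 mm)² = 1392 mm^2
Rod-side annular area A_ann = π/4 × (42.1² − 31.7²) = 602.8 mm^2
Net thrust = P_cap·A_cap − P_rod·A_ann = 33970 N − 1573 N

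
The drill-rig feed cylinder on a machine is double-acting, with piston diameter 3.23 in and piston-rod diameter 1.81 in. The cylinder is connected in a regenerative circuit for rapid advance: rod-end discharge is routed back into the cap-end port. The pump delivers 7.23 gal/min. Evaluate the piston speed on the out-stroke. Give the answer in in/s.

v ≈ 10.8 in/s

In regeneration the rod-end outflow joins the pump flow into the cap end, so the net volume the pump must supply per unit advance equals the rod cross-section area.
Rod cross-section A_rod = π/4 × (1.81 in)² = 2.573 in^2
v = Q_pump / A_rod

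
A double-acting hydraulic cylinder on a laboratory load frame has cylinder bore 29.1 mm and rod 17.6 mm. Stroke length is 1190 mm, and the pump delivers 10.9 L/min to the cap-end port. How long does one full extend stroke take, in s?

Cap-side area A_cap = π/4 × (29.1 mm)² = 665.1 mm^2
Swept volume V = A × L; t = V / Q = A·L / Q

t ≈ 4.36 s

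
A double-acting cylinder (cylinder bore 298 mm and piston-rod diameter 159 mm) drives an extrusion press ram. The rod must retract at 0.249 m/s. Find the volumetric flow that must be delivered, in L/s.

Rod-side annular area A_ann = π/4 × (298² − 159²) = 49890 mm^2
Q = A × v

Q ≈ 12.4 L/s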